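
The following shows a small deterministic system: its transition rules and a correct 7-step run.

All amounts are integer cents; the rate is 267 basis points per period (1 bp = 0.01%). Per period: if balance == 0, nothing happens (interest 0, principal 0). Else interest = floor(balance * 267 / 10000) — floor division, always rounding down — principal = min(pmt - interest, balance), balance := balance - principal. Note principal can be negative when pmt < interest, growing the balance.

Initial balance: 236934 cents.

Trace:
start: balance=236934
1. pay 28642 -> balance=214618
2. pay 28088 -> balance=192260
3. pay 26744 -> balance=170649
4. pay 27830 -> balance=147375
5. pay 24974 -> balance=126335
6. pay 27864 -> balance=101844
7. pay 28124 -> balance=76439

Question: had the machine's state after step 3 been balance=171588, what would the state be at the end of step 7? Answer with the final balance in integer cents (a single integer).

77482

state after step 3 := balance=171588
4. pay 27830 -> balance=148339
5. pay 24974 -> balance=127325
6. pay 27864 -> balance=102860
7. pay 28124 -> balance=77482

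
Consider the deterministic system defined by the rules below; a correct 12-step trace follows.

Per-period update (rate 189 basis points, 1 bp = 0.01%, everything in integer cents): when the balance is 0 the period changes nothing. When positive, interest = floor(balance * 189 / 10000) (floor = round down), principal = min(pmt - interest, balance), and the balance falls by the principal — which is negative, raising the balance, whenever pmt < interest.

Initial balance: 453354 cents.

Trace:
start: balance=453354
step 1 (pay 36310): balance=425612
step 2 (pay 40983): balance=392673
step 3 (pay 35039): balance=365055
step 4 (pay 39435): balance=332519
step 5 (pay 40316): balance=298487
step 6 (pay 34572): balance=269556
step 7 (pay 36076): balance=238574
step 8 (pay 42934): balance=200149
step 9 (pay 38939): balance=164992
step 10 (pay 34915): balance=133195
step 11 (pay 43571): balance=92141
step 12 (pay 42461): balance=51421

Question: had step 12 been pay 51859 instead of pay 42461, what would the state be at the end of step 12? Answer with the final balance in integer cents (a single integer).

(re-executing from step 12 with the substitution; state before step 12: balance=92141)
step 12 (pay 51859): balance=42023

42023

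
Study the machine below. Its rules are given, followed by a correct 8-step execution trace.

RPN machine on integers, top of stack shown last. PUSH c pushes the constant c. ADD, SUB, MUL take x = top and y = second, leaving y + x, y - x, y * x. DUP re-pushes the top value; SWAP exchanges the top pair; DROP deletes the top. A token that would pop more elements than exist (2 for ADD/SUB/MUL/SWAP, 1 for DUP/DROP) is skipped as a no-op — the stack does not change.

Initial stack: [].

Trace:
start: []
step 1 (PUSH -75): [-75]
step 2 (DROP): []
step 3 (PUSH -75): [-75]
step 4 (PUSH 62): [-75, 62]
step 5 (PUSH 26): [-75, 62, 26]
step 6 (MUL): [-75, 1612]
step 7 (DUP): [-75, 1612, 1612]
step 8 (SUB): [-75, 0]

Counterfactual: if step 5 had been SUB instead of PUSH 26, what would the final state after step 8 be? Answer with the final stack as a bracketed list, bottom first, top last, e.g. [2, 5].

[0]

(re-executing from step 5 with the substitution; state before step 5: [-75, 62])
step 5 (SUB): [-137]
step 6 (MUL): [-137]
step 7 (DUP): [-137, -137]
step 8 (SUB): [0]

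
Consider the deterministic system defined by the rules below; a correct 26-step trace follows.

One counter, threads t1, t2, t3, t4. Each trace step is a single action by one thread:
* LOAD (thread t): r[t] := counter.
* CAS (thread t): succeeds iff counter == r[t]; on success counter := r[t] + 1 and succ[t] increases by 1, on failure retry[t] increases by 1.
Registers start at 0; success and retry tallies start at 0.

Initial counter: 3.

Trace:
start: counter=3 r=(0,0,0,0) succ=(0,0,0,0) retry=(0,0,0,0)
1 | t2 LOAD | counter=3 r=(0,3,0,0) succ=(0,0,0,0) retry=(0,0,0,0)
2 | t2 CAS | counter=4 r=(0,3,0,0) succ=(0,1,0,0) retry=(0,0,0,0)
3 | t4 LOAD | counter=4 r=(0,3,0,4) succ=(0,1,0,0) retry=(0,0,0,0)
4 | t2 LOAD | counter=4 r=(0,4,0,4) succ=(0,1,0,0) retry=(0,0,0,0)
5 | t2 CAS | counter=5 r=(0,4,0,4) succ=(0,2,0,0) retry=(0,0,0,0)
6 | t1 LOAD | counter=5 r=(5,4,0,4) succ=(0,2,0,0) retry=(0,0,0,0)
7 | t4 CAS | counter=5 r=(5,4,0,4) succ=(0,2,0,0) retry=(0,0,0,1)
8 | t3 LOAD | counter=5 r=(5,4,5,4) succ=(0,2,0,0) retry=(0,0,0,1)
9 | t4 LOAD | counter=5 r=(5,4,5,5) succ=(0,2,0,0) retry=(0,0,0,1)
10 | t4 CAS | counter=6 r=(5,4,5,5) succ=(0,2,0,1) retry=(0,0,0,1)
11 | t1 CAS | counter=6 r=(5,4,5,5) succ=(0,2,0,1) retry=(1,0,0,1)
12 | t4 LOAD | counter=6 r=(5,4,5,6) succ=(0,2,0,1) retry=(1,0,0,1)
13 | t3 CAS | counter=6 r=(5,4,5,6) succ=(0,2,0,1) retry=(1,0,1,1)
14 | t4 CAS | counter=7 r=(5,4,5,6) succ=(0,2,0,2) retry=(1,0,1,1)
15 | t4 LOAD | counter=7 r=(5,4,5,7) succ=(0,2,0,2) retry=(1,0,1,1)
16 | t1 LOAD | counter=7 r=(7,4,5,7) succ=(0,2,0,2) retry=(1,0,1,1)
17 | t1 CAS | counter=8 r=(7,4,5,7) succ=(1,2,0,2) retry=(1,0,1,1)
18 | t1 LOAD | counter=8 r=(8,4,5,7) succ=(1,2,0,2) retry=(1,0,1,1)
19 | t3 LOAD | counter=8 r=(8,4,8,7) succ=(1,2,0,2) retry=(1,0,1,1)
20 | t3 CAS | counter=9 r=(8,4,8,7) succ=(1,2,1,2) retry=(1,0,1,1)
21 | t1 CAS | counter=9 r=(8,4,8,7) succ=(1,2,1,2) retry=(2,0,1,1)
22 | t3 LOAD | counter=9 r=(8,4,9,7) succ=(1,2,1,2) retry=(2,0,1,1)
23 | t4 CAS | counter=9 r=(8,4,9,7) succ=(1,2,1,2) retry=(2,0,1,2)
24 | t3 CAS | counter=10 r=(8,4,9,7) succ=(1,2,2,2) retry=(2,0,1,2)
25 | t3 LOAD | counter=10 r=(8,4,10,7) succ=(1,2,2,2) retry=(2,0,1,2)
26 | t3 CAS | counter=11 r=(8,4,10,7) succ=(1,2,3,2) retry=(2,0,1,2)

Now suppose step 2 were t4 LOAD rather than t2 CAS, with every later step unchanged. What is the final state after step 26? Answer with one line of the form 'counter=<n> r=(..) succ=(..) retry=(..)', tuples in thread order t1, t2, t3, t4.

counter=10 r=(7,3,9,6) succ=(1,1,3,2) retry=(2,0,1,2)

(re-executing from step 2 with the substitution; state before step 2: counter=3 r=(0,3,0,0) succ=(0,0,0,0) retry=(0,0,0,0))
2 | t4 LOAD | counter=3 r=(0,3,0,3) succ=(0,0,0,0) retry=(0,0,0,0)
3 | t4 LOAD | counter=3 r=(0,3,0,3) succ=(0,0,0,0) retry=(0,0,0,0)
4 | t2 LOAD | counter=3 r=(0,3,0,3) succ=(0,0,0,0) retry=(0,0,0,0)
5 | t2 CAS | counter=4 r=(0,3,0,3) succ=(0,1,0,0) retry=(0,0,0,0)
6 | t1 LOAD | counter=4 r=(4,3,0,3) succ=(0,1,0,0) retry=(0,0,0,0)
7 | t4 CAS | counter=4 r=(4,3,0,3) succ=(0,1,0,0) retry=(0,0,0,1)
8 | t3 LOAD | counter=4 r=(4,3,4,3) succ=(0,1,0,0) retry=(0,0,0,1)
9 | t4 LOAD | counter=4 r=(4,3,4,4) succ=(0,1,0,0) retry=(0,0,0,1)
10 | t4 CAS | counter=5 r=(4,3,4,4) succ=(0,1,0,1) retry=(0,0,0,1)
11 | t1 CAS | counter=5 r=(4,3,4,4) succ=(0,1,0,1) retry=(1,0,0,1)
12 | t4 LOAD | counter=5 r=(4,3,4,5) succ=(0,1,0,1) retry=(1,0,0,1)
13 | t3 CAS | counter=5 r=(4,3,4,5) succ=(0,1,0,1) retry=(1,0,1,1)
14 | t4 CAS | counter=6 r=(4,3,4,5) succ=(0,1,0,2) retry=(1,0,1,1)
15 | t4 LOAD | counter=6 r=(4,3,4,6) succ=(0,1,0,2) retry=(1,0,1,1)
16 | t1 LOAD | counter=6 r=(6,3,4,6) succ=(0,1,0,2) retry=(1,0,1,1)
17 | t1 CAS | counter=7 r=(6,3,4,6) succ=(1,1,0,2) retry=(1,0,1,1)
18 | t1 LOAD | counter=7 r=(7,3,4,6) succ=(1,1,0,2) retry=(1,0,1,1)
19 | t3 LOAD | counter=7 r=(7,3,7,6) succ=(1,1,0,2) retry=(1,0,1,1)
20 | t3 CAS | counter=8 r=(7,3,7,6) succ=(1,1,1,2) retry=(1,0,1,1)
21 | t1 CAS | counter=8 r=(7,3,7,6) succ=(1,1,1,2) retry=(2,0,1,1)
22 | t3 LOAD | counter=8 r=(7,3,8,6) succ=(1,1,1,2) retry=(2,0,1,1)
23 | t4 CAS | counter=8 r=(7,3,8,6) succ=(1,1,1,2) retry=(2,0,1,2)
24 | t3 CAS | counter=9 r=(7,3,8,6) succ=(1,1,2,2) retry=(2,0,1,2)
25 | t3 LOAD | counter=9 r=(7,3,9,6) succ=(1,1,2,2) retry=(2,0,1,2)
26 | t3 CAS | counter=10 r=(7,3,9,6) succ=(1,1,3,2) retry=(2,0,1,2)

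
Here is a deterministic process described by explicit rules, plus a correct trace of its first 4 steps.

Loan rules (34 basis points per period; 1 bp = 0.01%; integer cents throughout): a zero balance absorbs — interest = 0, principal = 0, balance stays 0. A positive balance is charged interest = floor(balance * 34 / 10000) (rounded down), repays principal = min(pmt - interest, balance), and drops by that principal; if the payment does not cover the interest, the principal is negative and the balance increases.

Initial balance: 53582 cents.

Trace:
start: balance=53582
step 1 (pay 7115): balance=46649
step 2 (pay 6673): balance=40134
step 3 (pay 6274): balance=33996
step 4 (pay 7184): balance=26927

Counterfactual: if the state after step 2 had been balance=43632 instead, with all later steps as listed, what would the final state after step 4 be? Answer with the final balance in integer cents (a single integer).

30449

state after step 2 := balance=43632
step 3 (pay 6274): balance=37506
step 4 (pay 7184): balance=30449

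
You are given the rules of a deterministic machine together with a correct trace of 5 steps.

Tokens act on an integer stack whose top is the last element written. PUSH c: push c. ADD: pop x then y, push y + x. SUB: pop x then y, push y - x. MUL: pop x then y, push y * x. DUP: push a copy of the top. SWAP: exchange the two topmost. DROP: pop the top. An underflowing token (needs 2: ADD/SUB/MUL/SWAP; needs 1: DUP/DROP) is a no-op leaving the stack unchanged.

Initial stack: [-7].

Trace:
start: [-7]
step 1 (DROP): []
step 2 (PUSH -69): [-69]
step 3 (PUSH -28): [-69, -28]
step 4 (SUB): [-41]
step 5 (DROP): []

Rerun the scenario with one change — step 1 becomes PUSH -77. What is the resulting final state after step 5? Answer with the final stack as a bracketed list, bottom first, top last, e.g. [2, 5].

[-7, -77]

(re-executing from step 1 with the substitution; state before step 1: [-7])
step 1 (PUSH -77): [-7, -77]
step 2 (PUSH -69): [-7, -77, -69]
step 3 (PUSH -28): [-7, -77, -69, -28]
step 4 (SUB): [-7, -77, -41]
step 5 (DROP): [-7, -77]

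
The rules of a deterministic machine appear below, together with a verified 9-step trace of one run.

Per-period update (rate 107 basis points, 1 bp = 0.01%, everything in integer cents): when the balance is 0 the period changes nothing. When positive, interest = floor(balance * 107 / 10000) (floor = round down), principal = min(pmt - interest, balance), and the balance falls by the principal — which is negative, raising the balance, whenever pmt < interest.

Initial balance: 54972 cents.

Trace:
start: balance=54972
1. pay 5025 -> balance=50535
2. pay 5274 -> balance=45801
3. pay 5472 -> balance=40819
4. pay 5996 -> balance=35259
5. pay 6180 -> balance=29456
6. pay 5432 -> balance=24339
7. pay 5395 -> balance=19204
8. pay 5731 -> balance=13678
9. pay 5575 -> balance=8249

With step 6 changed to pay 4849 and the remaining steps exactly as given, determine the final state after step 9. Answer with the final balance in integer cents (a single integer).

(re-executing from step 6 with the substitution; state before step 6: balance=29456)
6. pay 4849 -> balance=24922
7. pay 5395 -> balance=19793
8. pay 5731 -> balance=14273
9. pay 5575 -> balance=8850

8850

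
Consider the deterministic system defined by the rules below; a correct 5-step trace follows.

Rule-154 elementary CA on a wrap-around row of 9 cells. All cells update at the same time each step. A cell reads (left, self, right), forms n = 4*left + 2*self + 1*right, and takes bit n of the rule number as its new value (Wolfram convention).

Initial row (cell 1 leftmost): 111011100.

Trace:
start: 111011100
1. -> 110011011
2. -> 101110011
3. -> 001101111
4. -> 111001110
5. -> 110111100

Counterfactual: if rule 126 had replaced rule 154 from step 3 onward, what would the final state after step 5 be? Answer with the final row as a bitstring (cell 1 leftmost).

111011110

(re-executing steps 3..5 under rule 126; state before step 3: 101110011)
3. -> 111011110
4. -> 101110011
5. -> 111011110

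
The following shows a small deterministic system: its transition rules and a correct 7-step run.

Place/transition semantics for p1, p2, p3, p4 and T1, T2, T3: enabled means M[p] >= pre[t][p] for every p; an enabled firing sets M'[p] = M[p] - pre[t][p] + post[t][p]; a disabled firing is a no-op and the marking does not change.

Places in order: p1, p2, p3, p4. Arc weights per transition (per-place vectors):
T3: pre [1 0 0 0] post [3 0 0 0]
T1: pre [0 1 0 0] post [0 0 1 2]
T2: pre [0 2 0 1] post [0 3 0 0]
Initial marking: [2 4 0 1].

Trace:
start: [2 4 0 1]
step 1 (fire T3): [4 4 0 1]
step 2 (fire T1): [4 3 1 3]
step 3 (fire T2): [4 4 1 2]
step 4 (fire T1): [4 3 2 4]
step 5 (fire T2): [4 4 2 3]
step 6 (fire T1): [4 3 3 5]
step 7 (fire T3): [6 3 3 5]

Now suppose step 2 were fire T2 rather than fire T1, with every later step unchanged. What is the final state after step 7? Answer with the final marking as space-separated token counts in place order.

6 4 2 3

(re-executing from step 2 with the substitution; state before step 2: [4 4 0 1])
step 2 (fire T2): [4 5 0 0]
step 3 (fire T2): [4 5 0 0]
step 4 (fire T1): [4 4 1 2]
step 5 (fire T2): [4 5 1 1]
step 6 (fire T1): [4 4 2 3]
step 7 (fire T3): [6 4 2 3]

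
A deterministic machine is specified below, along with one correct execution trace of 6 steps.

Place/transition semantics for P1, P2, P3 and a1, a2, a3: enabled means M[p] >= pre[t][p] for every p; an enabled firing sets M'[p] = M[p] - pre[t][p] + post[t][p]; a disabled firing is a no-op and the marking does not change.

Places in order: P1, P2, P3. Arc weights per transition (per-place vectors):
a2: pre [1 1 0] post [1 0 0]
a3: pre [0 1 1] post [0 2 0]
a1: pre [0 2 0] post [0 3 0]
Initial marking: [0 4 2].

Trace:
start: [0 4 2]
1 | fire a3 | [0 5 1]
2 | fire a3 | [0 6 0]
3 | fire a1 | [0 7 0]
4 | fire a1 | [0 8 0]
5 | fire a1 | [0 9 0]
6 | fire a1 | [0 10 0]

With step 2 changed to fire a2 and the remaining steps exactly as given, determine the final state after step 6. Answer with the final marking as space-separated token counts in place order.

(re-executing from step 2 with the substitution; state before step 2: [0 5 1])
2 | fire a2 | [0 5 1]
3 | fire a1 | [0 6 1]
4 | fire a1 | [0 7 1]
5 | fire a1 | [0 8 1]
6 | fire a1 | [0 9 1]

0 9 1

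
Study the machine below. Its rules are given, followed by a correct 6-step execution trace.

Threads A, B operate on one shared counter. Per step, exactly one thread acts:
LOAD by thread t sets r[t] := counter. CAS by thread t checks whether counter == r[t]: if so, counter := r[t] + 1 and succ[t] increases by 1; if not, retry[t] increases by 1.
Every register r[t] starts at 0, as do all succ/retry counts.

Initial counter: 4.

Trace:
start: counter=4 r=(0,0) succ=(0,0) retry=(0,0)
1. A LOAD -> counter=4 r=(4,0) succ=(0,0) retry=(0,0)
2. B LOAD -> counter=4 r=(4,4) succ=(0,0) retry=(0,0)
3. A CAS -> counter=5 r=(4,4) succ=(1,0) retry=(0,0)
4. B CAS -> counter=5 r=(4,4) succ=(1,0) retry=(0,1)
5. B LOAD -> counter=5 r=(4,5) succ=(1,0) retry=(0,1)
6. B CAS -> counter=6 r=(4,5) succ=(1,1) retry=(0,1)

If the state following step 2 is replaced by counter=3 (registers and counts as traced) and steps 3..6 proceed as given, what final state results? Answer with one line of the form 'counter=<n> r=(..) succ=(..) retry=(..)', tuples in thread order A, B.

counter=4 r=(4,3) succ=(0,1) retry=(1,1)

state after step 2 := counter=3 r=(4,4) succ=(0,0) retry=(0,0)
3. A CAS -> counter=3 r=(4,4) succ=(0,0) retry=(1,0)
4. B CAS -> counter=3 r=(4,4) succ=(0,0) retry=(1,1)
5. B LOAD -> counter=3 r=(4,3) succ=(0,0) retry=(1,1)
6. B CAS -> counter=4 r=(4,3) succ=(0,1) retry=(1,1)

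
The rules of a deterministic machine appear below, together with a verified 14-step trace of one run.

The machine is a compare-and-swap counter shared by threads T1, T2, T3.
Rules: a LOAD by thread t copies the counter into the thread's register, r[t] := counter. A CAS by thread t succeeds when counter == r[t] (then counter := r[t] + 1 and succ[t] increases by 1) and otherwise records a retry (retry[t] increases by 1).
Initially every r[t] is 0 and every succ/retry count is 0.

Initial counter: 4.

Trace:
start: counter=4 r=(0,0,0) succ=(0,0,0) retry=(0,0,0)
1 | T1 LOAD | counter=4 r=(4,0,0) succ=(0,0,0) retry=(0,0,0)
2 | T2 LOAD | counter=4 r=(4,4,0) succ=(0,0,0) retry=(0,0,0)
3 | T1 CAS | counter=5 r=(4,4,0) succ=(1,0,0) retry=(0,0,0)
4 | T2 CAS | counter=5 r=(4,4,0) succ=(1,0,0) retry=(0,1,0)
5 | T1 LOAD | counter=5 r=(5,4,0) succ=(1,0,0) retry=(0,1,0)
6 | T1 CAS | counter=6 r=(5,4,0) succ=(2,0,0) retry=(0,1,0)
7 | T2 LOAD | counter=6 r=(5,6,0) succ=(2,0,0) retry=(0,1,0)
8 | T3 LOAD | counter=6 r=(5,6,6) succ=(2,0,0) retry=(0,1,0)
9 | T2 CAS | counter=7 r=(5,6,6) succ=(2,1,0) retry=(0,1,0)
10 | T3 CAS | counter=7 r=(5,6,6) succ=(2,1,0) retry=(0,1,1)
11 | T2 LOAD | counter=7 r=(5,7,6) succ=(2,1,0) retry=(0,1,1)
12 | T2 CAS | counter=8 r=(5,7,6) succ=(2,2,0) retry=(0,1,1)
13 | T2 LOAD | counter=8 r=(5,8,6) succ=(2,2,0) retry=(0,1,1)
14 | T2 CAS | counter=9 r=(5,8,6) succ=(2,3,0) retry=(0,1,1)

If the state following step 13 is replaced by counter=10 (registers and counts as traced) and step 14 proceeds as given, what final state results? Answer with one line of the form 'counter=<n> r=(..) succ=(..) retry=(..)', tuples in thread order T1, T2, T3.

state after step 13 := counter=10 r=(5,8,6) succ=(2,2,0) retry=(0,1,1)
14 | T2 CAS | counter=10 r=(5,8,6) succ=(2,2,0) retry=(0,2,1)

counter=10 r=(5,8,6) succ=(2,2,0) retry=(0,2,1)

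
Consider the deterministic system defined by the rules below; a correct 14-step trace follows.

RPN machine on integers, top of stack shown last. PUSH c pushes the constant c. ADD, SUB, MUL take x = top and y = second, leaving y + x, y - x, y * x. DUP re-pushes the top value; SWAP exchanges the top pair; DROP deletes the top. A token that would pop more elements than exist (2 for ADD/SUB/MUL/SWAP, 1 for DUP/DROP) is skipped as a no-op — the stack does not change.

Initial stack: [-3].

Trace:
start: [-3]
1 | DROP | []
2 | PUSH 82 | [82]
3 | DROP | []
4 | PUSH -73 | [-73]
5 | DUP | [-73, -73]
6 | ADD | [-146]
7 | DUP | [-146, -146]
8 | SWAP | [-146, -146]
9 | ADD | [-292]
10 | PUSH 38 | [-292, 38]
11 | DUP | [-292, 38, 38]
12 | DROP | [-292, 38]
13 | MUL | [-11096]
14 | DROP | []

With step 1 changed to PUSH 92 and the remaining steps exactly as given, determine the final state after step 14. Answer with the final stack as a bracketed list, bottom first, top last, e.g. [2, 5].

[-3, 92]

(re-executing from step 1 with the substitution; state before step 1: [-3])
1 | PUSH 92 | [-3, 92]
2 | PUSH 82 | [-3, 92, 82]
3 | DROP | [-3, 92]
4 | PUSH -73 | [-3, 92, -73]
5 | DUP | [-3, 92, -73, -73]
6 | ADD | [-3, 92, -146]
7 | DUP | [-3, 92, -146, -146]
8 | SWAP | [-3, 92, -146, -146]
9 | ADD | [-3, 92, -292]
10 | PUSH 38 | [-3, 92, -292, 38]
11 | DUP | [-3, 92, -292, 38, 38]
12 | DROP | [-3, 92, -292, 38]
13 | MUL | [-3, 92, -11096]
14 | DROP | [-3, 92]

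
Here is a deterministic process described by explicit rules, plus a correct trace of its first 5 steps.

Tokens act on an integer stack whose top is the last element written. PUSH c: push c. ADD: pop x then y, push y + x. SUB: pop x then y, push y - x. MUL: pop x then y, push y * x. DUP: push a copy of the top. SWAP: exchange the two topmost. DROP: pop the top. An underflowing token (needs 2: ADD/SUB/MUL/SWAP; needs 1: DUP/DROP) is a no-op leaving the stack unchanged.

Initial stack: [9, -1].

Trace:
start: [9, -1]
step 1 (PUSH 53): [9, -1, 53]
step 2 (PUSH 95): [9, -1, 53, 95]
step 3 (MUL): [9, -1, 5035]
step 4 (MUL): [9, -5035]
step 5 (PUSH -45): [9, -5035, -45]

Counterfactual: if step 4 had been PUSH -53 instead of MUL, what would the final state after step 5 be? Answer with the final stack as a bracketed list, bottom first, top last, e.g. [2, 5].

[9, -1, 5035, -53, -45]

(re-executing from step 4 with the substitution; state before step 4: [9, -1, 5035])
step 4 (PUSH -53): [9, -1, 5035, -53]
step 5 (PUSH -45): [9, -1, 5035, -53, -45]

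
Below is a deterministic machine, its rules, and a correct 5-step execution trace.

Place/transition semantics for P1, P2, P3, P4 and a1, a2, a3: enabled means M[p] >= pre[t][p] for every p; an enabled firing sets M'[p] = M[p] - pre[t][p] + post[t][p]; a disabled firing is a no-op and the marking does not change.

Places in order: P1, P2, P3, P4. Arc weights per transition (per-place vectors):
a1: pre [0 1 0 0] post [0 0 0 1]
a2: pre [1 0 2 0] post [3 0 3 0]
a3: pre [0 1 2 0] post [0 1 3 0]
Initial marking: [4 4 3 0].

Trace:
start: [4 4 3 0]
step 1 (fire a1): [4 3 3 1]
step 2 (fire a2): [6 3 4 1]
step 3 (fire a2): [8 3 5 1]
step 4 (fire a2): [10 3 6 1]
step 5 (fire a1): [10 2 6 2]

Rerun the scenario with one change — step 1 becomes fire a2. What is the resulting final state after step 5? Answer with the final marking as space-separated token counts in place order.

(re-executing from step 1 with the substitution; state before step 1: [4 4 3 0])
step 1 (fire a2): [6 4 4 0]
step 2 (fire a2): [8 4 5 0]
step 3 (fire a2): [10 4 6 0]
step 4 (fire a2): [12 4 7 0]
step 5 (fire a1): [12 3 7 1]

12 3 7 1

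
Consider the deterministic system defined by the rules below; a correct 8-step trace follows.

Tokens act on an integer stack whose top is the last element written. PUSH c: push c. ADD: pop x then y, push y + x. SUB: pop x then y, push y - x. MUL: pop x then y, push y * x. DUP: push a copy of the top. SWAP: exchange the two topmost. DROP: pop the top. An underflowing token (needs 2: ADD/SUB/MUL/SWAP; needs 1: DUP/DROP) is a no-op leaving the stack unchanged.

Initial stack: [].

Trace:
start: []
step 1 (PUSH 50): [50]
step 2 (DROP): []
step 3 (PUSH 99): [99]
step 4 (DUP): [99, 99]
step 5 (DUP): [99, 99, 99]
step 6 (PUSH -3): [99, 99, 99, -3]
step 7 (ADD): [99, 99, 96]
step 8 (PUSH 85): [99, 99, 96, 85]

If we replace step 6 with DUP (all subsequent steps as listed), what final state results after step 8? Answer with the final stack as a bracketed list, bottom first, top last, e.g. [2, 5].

(re-executing from step 6 with the substitution; state before step 6: [99, 99, 99])
step 6 (DUP): [99, 99, 99, 99]
step 7 (ADD): [99, 99, 198]
step 8 (PUSH 85): [99, 99, 198, 85]

[99, 99, 198, 85]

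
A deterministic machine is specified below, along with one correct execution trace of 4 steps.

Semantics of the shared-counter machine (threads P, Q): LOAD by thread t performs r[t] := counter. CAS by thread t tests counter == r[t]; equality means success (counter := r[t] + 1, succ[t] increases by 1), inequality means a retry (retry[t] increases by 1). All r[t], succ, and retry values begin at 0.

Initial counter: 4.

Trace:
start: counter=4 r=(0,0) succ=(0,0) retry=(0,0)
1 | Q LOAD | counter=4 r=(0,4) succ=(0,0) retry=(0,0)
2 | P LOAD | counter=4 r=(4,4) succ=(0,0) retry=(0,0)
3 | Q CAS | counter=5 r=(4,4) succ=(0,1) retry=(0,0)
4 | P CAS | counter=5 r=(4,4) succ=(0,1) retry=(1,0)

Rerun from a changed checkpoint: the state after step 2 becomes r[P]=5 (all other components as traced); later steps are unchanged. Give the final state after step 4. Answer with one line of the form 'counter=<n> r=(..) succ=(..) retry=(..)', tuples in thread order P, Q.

state after step 2 := counter=4 r=(5,4) succ=(0,0) retry=(0,0)
3 | Q CAS | counter=5 r=(5,4) succ=(0,1) retry=(0,0)
4 | P CAS | counter=6 r=(5,4) succ=(1,1) retry=(0,0)

counter=6 r=(5,4) succ=(1,1) retry=(0,0)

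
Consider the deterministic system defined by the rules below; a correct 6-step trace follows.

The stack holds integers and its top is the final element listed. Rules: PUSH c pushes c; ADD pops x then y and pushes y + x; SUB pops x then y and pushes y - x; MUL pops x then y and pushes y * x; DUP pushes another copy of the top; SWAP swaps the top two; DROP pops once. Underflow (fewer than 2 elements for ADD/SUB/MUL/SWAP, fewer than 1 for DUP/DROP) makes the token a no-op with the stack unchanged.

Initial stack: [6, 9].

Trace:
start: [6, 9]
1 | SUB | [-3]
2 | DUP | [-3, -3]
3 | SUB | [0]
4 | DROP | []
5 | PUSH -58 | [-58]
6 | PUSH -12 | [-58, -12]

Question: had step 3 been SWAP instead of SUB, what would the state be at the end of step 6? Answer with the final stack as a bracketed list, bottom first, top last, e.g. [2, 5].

[-3, -58, -12]

(re-executing from step 3 with the substitution; state before step 3: [-3, -3])
3 | SWAP | [-3, -3]
4 | DROP | [-3]
5 | PUSH -58 | [-3, -58]
6 | PUSH -12 | [-3, -58, -12]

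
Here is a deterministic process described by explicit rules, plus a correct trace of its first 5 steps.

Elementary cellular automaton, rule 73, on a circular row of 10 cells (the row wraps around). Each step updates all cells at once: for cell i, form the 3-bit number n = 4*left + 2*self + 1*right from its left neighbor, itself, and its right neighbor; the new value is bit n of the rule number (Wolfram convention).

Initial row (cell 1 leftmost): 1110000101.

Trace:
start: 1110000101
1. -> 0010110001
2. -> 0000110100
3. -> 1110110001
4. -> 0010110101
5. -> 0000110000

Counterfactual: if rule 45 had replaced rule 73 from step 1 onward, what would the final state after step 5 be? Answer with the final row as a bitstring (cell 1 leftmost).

(re-executing steps 1..5 under rule 45; state before step 1: 1110000101)
1. -> 0000110111
2. -> 0110101100
3. -> 0101111001
4. -> 1111000001
5. -> 0000011101

0000011101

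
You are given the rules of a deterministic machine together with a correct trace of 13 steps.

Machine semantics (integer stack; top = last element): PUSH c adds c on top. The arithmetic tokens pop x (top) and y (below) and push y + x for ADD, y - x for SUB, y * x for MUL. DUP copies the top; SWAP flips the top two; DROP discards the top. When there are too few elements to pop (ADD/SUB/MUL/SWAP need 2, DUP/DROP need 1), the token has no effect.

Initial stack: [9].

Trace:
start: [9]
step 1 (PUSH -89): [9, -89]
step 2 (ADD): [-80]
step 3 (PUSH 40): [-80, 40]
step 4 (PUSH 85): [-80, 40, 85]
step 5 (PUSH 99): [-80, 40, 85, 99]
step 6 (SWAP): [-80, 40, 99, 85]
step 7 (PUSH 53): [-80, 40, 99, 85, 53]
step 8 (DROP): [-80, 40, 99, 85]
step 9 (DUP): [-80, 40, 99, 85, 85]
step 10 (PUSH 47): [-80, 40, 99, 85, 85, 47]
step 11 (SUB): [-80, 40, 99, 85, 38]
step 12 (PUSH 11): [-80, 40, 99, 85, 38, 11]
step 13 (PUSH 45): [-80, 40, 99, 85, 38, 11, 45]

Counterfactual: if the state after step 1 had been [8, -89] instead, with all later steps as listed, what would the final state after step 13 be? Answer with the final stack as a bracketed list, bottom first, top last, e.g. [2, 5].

[-81, 40, 99, 85, 38, 11, 45]

state after step 1 := [8, -89]
step 2 (ADD): [-81]
step 3 (PUSH 40): [-81, 40]
step 4 (PUSH 85): [-81, 40, 85]
step 5 (PUSH 99): [-81, 40, 85, 99]
step 6 (SWAP): [-81, 40, 99, 85]
step 7 (PUSH 53): [-81, 40, 99, 85, 53]
step 8 (DROP): [-81, 40, 99, 85]
step 9 (DUP): [-81, 40, 99, 85, 85]
step 10 (PUSH 47): [-81, 40, 99, 85, 85, 47]
step 11 (SUB): [-81, 40, 99, 85, 38]
step 12 (PUSH 11): [-81, 40, 99, 85, 38, 11]
step 13 (PUSH 45): [-81, 40, 99, 85, 38, 11, 45]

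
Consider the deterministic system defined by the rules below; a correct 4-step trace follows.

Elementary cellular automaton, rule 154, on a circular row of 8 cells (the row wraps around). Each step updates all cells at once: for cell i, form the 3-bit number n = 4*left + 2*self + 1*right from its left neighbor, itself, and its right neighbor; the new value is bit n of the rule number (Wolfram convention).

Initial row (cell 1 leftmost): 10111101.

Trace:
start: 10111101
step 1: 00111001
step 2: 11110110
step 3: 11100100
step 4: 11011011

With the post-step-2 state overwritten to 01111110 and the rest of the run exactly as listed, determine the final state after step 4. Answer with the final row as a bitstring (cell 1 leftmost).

11111001

state after step 2 := 01111110
step 3: 11111101
step 4: 11111001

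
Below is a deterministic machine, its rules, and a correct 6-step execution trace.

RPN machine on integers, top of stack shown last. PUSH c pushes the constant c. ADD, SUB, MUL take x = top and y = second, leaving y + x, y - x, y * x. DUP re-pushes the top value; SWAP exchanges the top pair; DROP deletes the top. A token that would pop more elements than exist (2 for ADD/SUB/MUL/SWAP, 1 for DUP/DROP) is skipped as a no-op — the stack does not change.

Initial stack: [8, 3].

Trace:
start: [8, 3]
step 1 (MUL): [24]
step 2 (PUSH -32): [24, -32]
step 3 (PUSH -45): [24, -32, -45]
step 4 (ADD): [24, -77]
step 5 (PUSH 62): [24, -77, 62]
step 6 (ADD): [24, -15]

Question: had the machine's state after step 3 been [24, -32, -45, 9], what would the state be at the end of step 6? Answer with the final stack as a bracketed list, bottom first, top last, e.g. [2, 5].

[24, -32, 26]

state after step 3 := [24, -32, -45, 9]
step 4 (ADD): [24, -32, -36]
step 5 (PUSH 62): [24, -32, -36, 62]
step 6 (ADD): [24, -32, 26]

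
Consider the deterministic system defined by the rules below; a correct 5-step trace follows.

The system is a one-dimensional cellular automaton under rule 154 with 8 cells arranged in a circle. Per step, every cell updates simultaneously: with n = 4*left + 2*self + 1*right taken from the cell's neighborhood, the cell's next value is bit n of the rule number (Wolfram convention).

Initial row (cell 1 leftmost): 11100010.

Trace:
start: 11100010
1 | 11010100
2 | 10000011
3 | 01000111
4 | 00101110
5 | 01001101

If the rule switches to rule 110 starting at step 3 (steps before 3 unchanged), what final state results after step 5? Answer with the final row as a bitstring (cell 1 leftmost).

(re-executing steps 3..5 under rule 110; state before step 3: 10000011)
3 | 10000110
4 | 10001111
5 | 10011000

10011000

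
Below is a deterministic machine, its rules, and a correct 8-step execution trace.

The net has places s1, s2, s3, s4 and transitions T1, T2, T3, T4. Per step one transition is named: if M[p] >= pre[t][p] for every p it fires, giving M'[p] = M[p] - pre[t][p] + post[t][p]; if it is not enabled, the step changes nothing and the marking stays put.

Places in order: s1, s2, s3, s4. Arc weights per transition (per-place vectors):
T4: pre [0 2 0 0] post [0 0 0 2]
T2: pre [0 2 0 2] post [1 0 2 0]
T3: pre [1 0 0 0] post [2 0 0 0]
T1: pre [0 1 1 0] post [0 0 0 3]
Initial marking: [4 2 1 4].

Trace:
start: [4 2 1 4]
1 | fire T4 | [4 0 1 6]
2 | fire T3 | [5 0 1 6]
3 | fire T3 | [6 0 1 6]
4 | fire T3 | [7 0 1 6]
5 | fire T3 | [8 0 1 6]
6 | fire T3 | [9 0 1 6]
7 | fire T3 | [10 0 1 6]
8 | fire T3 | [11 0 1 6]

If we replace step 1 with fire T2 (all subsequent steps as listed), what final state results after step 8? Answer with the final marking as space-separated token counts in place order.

(re-executing from step 1 with the substitution; state before step 1: [4 2 1 4])
1 | fire T2 | [5 0 3 2]
2 | fire T3 | [6 0 3 2]
3 | fire T3 | [7 0 3 2]
4 | fire T3 | [8 0 3 2]
5 | fire T3 | [9 0 3 2]
6 | fire T3 | [10 0 3 2]
7 | fire T3 | [11 0 3 2]
8 | fire T3 | [12 0 3 2]

12 0 3 2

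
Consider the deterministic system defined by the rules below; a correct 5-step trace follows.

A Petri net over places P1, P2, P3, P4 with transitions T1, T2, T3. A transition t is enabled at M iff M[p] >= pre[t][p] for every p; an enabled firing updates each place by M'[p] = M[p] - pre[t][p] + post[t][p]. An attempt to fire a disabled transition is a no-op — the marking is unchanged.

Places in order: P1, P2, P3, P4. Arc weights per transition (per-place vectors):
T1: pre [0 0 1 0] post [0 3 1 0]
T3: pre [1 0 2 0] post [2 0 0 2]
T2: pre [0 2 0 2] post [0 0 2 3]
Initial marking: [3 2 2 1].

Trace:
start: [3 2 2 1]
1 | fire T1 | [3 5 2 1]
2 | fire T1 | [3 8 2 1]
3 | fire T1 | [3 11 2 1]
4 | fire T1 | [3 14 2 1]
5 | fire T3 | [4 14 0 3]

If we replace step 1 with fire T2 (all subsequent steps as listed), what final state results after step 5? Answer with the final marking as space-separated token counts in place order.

(re-executing from step 1 with the substitution; state before step 1: [3 2 2 1])
1 | fire T2 | [3 2 2 1]
2 | fire T1 | [3 5 2 1]
3 | fire T1 | [3 8 2 1]
4 | fire T1 | [3 11 2 1]
5 | fire T3 | [4 11 0 3]

4 11 0 3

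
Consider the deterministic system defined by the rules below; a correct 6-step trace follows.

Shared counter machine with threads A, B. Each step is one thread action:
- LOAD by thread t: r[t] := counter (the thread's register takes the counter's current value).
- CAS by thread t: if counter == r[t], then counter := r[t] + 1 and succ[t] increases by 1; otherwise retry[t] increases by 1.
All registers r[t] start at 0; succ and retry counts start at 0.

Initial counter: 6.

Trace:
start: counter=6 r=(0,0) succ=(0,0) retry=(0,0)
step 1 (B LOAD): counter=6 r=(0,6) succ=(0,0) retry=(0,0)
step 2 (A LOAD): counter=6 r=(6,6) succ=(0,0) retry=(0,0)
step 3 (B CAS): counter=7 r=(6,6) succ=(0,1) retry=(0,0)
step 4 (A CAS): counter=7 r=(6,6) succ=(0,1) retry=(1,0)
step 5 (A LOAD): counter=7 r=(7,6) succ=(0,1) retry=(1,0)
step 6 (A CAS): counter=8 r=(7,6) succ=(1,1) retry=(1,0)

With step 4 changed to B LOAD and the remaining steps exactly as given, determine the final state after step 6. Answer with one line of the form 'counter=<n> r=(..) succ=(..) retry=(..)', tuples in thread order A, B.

(re-executing from step 4 with the substitution; state before step 4: counter=7 r=(6,6) succ=(0,1) retry=(0,0))
step 4 (B LOAD): counter=7 r=(6,7) succ=(0,1) retry=(0,0)
step 5 (A LOAD): counter=7 r=(7,7) succ=(0,1) retry=(0,0)
step 6 (A CAS): counter=8 r=(7,7) succ=(1,1) retry=(0,0)

counter=8 r=(7,7) succ=(1,1) retry=(0,0)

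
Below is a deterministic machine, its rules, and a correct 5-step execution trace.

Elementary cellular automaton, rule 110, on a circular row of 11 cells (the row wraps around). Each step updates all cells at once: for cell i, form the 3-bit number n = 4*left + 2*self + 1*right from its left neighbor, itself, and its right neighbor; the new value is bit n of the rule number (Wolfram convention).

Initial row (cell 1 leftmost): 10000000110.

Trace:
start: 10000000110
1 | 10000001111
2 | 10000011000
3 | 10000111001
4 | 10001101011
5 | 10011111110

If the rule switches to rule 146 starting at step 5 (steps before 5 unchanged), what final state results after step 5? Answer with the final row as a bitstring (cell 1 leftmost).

01010000001

(re-executing step 5 under rule 146; state before step 5: 10001101011)
5 | 01010000001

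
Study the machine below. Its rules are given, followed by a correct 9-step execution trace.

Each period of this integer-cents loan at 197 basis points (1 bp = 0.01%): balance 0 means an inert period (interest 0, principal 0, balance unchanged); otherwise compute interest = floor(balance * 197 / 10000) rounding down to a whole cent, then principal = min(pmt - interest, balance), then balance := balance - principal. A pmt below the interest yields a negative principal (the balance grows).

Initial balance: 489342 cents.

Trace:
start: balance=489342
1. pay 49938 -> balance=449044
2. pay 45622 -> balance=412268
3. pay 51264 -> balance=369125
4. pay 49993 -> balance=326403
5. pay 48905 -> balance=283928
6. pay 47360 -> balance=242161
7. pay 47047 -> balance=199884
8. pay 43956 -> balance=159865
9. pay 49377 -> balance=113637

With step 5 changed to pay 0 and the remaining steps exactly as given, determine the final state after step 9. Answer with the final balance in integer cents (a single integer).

(re-executing from step 5 with the substitution; state before step 5: balance=326403)
5. pay 0 -> balance=332833
6. pay 47360 -> balance=292029
7. pay 47047 -> balance=250734
8. pay 43956 -> balance=211717
9. pay 49377 -> balance=166510

166510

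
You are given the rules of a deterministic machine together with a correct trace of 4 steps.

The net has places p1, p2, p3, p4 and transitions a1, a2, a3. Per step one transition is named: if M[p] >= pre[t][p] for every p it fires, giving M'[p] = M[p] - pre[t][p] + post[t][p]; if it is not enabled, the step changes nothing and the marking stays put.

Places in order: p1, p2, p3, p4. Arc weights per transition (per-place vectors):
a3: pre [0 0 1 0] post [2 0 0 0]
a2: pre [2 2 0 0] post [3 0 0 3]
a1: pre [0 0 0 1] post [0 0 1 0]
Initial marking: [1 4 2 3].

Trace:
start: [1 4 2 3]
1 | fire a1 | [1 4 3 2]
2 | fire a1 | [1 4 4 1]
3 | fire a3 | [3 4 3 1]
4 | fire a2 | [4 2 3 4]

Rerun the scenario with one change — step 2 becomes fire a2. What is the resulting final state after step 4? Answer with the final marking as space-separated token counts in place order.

4 2 2 5

(re-executing from step 2 with the substitution; state before step 2: [1 4 3 2])
2 | fire a2 | [1 4 3 2]
3 | fire a3 | [3 4 2 2]
4 | fire a2 | [4 2 2 5]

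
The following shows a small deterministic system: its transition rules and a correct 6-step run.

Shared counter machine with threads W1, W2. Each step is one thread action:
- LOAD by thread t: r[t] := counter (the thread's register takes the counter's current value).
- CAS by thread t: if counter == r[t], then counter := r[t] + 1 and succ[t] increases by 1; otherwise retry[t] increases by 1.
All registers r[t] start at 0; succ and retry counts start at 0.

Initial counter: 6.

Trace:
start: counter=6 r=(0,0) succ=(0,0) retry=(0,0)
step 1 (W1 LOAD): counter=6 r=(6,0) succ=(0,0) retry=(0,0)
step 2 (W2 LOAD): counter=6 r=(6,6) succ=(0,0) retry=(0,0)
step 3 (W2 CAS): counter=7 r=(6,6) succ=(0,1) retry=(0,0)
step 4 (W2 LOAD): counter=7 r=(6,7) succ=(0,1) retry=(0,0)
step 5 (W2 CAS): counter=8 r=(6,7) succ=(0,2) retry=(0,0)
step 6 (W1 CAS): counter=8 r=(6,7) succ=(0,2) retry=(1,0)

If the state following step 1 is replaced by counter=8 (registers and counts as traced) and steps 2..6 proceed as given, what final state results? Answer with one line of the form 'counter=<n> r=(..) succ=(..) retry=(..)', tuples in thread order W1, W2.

counter=10 r=(6,9) succ=(0,2) retry=(1,0)

state after step 1 := counter=8 r=(6,0) succ=(0,0) retry=(0,0)
step 2 (W2 LOAD): counter=8 r=(6,8) succ=(0,0) retry=(0,0)
step 3 (W2 CAS): counter=9 r=(6,8) succ=(0,1) retry=(0,0)
step 4 (W2 LOAD): counter=9 r=(6,9) succ=(0,1) retry=(0,0)
step 5 (W2 CAS): counter=10 r=(6,9) succ=(0,2) retry=(0,0)
step 6 (W1 CAS): counter=10 r=(6,9) succ=(0,2) retry=(1,0)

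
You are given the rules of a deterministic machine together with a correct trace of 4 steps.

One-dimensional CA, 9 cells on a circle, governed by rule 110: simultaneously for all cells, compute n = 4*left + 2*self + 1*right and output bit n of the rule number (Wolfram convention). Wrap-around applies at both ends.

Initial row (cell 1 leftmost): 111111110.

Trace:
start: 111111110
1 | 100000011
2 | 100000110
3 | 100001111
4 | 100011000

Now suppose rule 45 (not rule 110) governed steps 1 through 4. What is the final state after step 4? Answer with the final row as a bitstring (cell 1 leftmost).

(re-executing steps 1..4 under rule 45; state before step 1: 111111110)
1 | 100000001
2 | 001111101
3 | 001000011
4 | 001011010

001011010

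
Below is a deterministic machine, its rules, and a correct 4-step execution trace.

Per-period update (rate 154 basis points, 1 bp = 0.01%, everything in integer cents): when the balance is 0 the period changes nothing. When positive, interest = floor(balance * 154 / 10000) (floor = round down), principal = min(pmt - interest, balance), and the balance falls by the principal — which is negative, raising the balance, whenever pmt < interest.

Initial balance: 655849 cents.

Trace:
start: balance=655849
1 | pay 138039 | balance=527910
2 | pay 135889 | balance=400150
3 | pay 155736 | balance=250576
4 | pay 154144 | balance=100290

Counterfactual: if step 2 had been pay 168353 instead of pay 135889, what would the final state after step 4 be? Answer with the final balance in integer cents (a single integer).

66819

(re-executing from step 2 with the substitution; state before step 2: balance=527910)
2 | pay 168353 | balance=367686
3 | pay 155736 | balance=217612
4 | pay 154144 | balance=66819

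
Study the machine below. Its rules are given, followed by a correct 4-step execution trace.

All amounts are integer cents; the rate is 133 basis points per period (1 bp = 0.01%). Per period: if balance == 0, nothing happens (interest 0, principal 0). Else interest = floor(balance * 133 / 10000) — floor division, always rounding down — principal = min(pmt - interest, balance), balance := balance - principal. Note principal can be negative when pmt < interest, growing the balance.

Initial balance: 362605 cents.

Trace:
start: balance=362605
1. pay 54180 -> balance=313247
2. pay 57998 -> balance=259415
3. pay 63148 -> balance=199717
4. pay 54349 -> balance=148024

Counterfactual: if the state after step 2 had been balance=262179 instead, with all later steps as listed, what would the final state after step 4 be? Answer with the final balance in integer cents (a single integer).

state after step 2 := balance=262179
3. pay 63148 -> balance=202517
4. pay 54349 -> balance=150861

150861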